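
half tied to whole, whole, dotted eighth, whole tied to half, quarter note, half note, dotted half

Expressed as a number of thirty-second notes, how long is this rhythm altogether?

In thirty-second notes: half tied to whole (half + whole) = 48; whole = 32; dotted eighth = 6; whole tied to half (whole + half) = 48; quarter note = 8; half note = 16; dotted half = 24.
Altogether 48 + 32 + 6 + 48 + 8 + 16 + 24 = 182 thirty-second notes.

182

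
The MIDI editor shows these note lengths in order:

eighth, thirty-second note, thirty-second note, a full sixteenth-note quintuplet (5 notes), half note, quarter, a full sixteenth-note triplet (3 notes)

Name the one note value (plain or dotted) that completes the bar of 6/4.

dotted eighth note

The bar of 6/4 = 48 thirty-second notes.
Each duration in thirty-second notes: eighth = 4; thirty-second note = 1; thirty-second note = 1; a full sixteenth-note quintuplet (5 notes) (five quintuplet sixteenths span one quarter) = 8; half note = 16; quarter = 8; a full sixteenth-note triplet (3 notes) (three triplet sixteenths span one eighth) = 4.
Altogether 4 + 1 + 1 + 8 + 16 + 8 + 4 = 42.
Remaining: 48 − 42 = 6 thirty-second notes, which is a dotted eighth note.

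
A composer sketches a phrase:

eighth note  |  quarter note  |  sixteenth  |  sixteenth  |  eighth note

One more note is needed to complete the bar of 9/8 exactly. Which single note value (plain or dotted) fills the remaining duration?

The bar of 9/8 = 18 sixteenth notes.
In sixteenth notes: eighth note = 2; quarter note = 4; sixteenth = 1; sixteenth = 1; eighth note = 2.
Altogether 2 + 4 + 1 + 1 + 2 = 10.
Remaining: 18 − 10 = 8 sixteenth notes, which is a half note.

half note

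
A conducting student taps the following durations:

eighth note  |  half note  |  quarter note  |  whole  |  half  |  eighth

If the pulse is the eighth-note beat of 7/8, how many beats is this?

One eighth-note beat = 2 sixteenth notes.
Convert each value to sixteenth notes: eighth note = 2; half note = 8; quarter note = 4; whole = 16; half = 8; eighth = 2.
Altogether 2 + 8 + 4 + 16 + 8 + 2 = 40.
40 ÷ 2 = 20 beats.

20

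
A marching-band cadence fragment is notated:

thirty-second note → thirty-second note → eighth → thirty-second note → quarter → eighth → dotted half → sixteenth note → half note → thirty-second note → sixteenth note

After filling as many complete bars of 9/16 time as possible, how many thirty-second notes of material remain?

10

One bar of 9/16 = 18 thirty-second notes.
Convert each value to thirty-second notes: thirty-second note = 1; thirty-second note = 1; eighth = 4; thirty-second note = 1; quarter = 8; eighth = 4; dotted half = 24; sixteenth note = 2; half note = 16; thirty-second note = 1; sixteenth note = 2.
Total: 1 + 1 + 4 + 1 + 8 + 4 + 24 + 2 + 16 + 1 + 2 = 64.
64 ÷ 18 = 3 complete bars with 10 thirty-second notes remaining.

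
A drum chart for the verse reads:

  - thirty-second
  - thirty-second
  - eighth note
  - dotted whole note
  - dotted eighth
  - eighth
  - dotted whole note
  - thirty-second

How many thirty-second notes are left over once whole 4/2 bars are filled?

One bar of 4/2 = 64 thirty-second notes.
Working in thirty-second notes: thirty-second = 1; thirty-second = 1; eighth note = 4; dotted whole note = 48; dotted eighth = 6; eighth = 4; dotted whole note = 48; thirty-second = 1.
Adding: 1 + 1 + 4 + 48 + 6 + 4 + 48 + 1 = 113.
113 ÷ 64 = 1 complete bar with 49 thirty-second notes remaining.

49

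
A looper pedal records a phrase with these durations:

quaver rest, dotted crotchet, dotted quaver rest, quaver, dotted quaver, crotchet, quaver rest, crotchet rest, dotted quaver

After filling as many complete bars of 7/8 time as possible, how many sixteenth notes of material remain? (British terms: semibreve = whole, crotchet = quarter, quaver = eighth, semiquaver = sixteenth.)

1

One bar of 7/8 = 14 sixteenth notes.
Express everything in sixteenth notes: quaver rest = 2; dotted crotchet = 6; dotted quaver rest = 3; quaver = 2; dotted quaver = 3; crotchet = 4; quaver rest = 2; crotchet rest = 4; dotted quaver = 3.
Total: 2 + 6 + 3 + 2 + 3 + 4 + 2 + 4 + 3 = 29.
29 ÷ 14 = 2 complete bars with 1 sixteenth note remaining.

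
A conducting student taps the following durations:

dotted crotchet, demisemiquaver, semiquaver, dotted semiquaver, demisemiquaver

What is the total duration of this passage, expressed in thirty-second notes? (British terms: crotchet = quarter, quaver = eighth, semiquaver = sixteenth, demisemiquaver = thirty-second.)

Convert each value to thirty-second notes: dotted crotchet = 12; demisemiquaver = 1; semiquaver = 2; dotted semiquaver = 3; demisemiquaver = 1.
Adding: 12 + 1 + 2 + 3 + 1 = 19 thirty-second notes.

19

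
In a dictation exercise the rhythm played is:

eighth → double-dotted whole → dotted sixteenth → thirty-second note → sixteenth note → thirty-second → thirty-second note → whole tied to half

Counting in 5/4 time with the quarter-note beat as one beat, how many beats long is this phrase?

One quarter-note beat = 8 thirty-second notes.
Convert each value to thirty-second notes: eighth = 4; double-dotted whole = 56; dotted sixteenth = 3; thirty-second note = 1; sixteenth note = 2; thirty-second = 1; thirty-second note = 1; whole tied to half (whole + half) = 48.
Total: 4 + 56 + 3 + 1 + 2 + 1 + 1 + 48 = 116.
116 ÷ 8 = 14.5 beats.

14.5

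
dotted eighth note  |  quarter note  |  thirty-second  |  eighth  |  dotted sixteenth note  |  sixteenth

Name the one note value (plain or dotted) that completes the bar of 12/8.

The bar of 12/8 = 48 thirty-second notes.
Each duration in thirty-second notes: dotted eighth note = 6; quarter note = 8; thirty-second = 1; eighth = 4; dotted sixteenth note = 3; sixteenth = 2.
Adding: 6 + 8 + 1 + 4 + 3 + 2 = 24.
Remaining: 48 − 24 = 24 thirty-second notes, which is a dotted half note.

dotted half note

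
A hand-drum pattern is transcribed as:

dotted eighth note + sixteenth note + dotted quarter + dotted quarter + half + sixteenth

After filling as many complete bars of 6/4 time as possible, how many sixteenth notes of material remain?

1

One bar of 6/4 = 24 sixteenth notes.
Convert each value to sixteenth notes: dotted eighth note = 3; sixteenth note = 1; dotted quarter = 6; dotted quarter = 6; half = 8; sixteenth = 1.
Adding: 3 + 1 + 6 + 6 + 8 + 1 = 25.
25 ÷ 24 = 1 complete bar with 1 sixteenth note remaining.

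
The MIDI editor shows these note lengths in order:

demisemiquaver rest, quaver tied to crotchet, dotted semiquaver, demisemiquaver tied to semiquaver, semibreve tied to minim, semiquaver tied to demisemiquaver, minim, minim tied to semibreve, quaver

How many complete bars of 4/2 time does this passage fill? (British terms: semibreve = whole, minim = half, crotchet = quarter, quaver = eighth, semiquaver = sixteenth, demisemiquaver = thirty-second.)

2

One bar of 4/2 = 64 thirty-second notes.
Working in thirty-second notes: demisemiquaver rest = 1; quaver tied to crotchet (quaver + crotchet) = 12; dotted semiquaver = 3; demisemiquaver tied to semiquaver (demisemiquaver + semiquaver) = 3; semibreve tied to minim (semibreve + minim) = 48; semiquaver tied to demisemiquaver (semiquaver + demisemiquaver) = 3; minim = 16; minim tied to semibreve (minim + semibreve) = 48; quaver = 4.
Altogether 1 + 12 + 3 + 3 + 48 + 3 + 16 + 48 + 4 = 138.
138 ÷ 64 = 2 complete bars with 10 left over.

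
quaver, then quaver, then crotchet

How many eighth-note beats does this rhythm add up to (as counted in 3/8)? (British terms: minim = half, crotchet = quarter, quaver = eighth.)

4

One eighth-note beat = 2 sixteenth notes.
Express everything in sixteenth notes: quaver = 2; quaver = 2; crotchet = 4.
Total: 2 + 2 + 4 = 8.
8 ÷ 2 = 4 beats.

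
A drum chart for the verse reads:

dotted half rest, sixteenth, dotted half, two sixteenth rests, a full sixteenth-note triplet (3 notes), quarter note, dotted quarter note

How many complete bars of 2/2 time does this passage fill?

2

One bar of 2/2 = 16 sixteenth notes.
Working in sixteenth notes: dotted half rest = 12; sixteenth = 1; dotted half = 12; sixteenth rest = 1; sixteenth rest = 1; a full sixteenth-note triplet (3 notes) (three triplet sixteenths span one eighth) = 2; quarter note = 4; dotted quarter note = 6.
Altogether 12 + 1 + 12 + 1 + 1 + 2 + 4 + 6 = 39.
39 ÷ 16 = 2 complete bars with 7 left over.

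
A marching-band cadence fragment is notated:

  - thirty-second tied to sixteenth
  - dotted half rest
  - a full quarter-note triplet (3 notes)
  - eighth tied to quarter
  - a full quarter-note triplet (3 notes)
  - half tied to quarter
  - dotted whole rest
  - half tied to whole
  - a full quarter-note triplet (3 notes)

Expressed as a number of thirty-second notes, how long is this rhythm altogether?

207

In thirty-second notes: thirty-second tied to sixteenth (thirty-second + sixteenth) = 3; dotted half rest = 24; a full quarter-note triplet (3 notes) (three triplet quarters span one half) = 16; eighth tied to quarter (eighth + quarter) = 12; a full quarter-note triplet (3 notes) (three triplet quarters span one half) = 16; half tied to quarter (half + quarter) = 24; dotted whole rest = 48; half tied to whole (half + whole) = 48; a full quarter-note triplet (3 notes) (three triplet quarters span one half) = 16.
Sum: 3 + 24 + 16 + 12 + 16 + 24 + 48 + 48 + 16 = 207 thirty-second notes.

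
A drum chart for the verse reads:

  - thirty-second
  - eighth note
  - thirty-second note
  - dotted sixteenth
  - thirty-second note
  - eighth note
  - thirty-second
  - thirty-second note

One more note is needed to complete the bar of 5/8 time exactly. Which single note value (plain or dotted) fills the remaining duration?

eighth note

The bar of 5/8 = 20 thirty-second notes.
Each duration in thirty-second notes: thirty-second = 1; eighth note = 4; thirty-second note = 1; dotted sixteenth = 3; thirty-second note = 1; eighth note = 4; thirty-second = 1; thirty-second note = 1.
Sum: 1 + 4 + 1 + 3 + 1 + 4 + 1 + 1 = 16.
Remaining: 20 − 16 = 4 thirty-second notes, which is a eighth note.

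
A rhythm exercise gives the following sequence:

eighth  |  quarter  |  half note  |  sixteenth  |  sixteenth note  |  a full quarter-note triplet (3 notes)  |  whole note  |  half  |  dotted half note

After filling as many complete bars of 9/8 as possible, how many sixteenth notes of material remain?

One bar of 9/8 = 18 sixteenth notes.
In sixteenth notes: eighth = 2; quarter = 4; half note = 8; sixteenth = 1; sixteenth note = 1; a full quarter-note triplet (3 notes) (three triplet quarters span one half) = 8; whole note = 16; half = 8; dotted half note = 12.
Total: 2 + 4 + 8 + 1 + 1 + 8 + 16 + 8 + 12 = 60.
60 ÷ 18 = 3 complete bars with 6 sixteenth notes remaining.

6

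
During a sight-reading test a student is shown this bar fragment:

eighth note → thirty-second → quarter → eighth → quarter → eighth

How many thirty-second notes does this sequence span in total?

29

Express everything in thirty-second notes: eighth note = 4; thirty-second = 1; quarter = 8; eighth = 4; quarter = 8; eighth = 4.
Sum: 4 + 1 + 8 + 4 + 8 + 4 = 29 thirty-second notes.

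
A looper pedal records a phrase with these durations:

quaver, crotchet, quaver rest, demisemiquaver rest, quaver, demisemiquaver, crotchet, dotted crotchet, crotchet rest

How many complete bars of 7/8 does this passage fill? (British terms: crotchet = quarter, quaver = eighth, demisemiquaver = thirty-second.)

1

One bar of 7/8 = 28 thirty-second notes.
Convert each value to thirty-second notes: quaver = 4; crotchet = 8; quaver rest = 4; demisemiquaver rest = 1; quaver = 4; demisemiquaver = 1; crotchet = 8; dotted crotchet = 12; crotchet rest = 8.
Altogether 4 + 8 + 4 + 1 + 4 + 1 + 8 + 12 + 8 = 50.
50 ÷ 28 = 1 complete bar with 22 left over.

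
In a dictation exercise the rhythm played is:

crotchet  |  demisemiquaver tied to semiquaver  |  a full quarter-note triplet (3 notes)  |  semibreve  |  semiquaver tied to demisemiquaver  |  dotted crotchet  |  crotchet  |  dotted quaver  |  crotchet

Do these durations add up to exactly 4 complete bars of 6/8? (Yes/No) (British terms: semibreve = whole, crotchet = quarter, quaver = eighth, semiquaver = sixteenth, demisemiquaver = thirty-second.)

One bar of 6/8 = 24 thirty-second notes, so 4 bars = 96.
Express everything in thirty-second notes: crotchet = 8; demisemiquaver tied to semiquaver (demisemiquaver + semiquaver) = 3; a full quarter-note triplet (3 notes) (three triplet quarters span one half) = 16; semibreve = 32; semiquaver tied to demisemiquaver (semiquaver + demisemiquaver) = 3; dotted crotchet = 12; crotchet = 8; dotted quaver = 6; crotchet = 8.
Sum: 8 + 3 + 16 + 32 + 3 + 12 + 8 + 6 + 8 = 96.
96 equals 96, so the answer is Yes.

Yes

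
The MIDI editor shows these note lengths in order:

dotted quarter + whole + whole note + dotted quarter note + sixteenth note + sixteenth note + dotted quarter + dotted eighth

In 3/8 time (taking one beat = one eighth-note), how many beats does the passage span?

One eighth-note beat = 2 sixteenth notes.
In sixteenth notes: dotted quarter = 6; whole = 16; whole note = 16; dotted quarter note = 6; sixteenth note = 1; sixteenth note = 1; dotted quarter = 6; dotted eighth = 3.
Sum: 6 + 16 + 16 + 6 + 1 + 1 + 6 + 3 = 55.
55 ÷ 2 = 27.5 beats.

27.5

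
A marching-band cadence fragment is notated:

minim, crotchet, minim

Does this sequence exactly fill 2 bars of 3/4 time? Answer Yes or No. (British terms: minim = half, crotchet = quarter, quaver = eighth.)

One bar of 3/4 = 3 quarter notes, so 2 bars = 6.
Express everything in quarter notes: minim = 2; crotchet = 1; minim = 2.
Altogether 2 + 1 + 2 = 5.
5 falls short of 6, so the answer is No.

No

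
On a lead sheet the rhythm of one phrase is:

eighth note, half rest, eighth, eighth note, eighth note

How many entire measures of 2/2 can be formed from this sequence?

1

One bar of 2/2 = 8 eighth notes.
Convert each value to eighth notes: eighth note = 1; half rest = 4; eighth = 1; eighth note = 1; eighth note = 1.
Adding: 1 + 4 + 1 + 1 + 1 = 8.
8 ÷ 8 = 1 complete bar with 0 left over.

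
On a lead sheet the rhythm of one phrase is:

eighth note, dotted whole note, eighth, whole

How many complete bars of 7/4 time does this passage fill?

One bar of 7/4 = 14 eighth notes.
In eighth notes: eighth note = 1; dotted whole note = 12; eighth = 1; whole = 8.
Total: 1 + 12 + 1 + 8 = 22.
22 ÷ 14 = 1 complete bar with 8 left over.

1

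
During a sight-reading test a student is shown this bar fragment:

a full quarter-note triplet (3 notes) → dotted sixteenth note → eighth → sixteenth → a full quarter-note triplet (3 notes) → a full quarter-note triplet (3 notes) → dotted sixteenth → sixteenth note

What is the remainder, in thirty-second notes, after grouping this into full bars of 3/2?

One bar of 3/2 = 48 thirty-second notes.
Express everything in thirty-second notes: a full quarter-note triplet (3 notes) (three triplet quarters span one half) = 16; dotted sixteenth note = 3; eighth = 4; sixteenth = 2; a full quarter-note triplet (3 notes) (three triplet quarters span one half) = 16; a full quarter-note triplet (3 notes) (three triplet quarters span one half) = 16; dotted sixteenth = 3; sixteenth note = 2.
Altogether 16 + 3 + 4 + 2 + 16 + 16 + 3 + 2 = 62.
62 ÷ 48 = 1 complete bar with 14 thirty-second notes remaining.

14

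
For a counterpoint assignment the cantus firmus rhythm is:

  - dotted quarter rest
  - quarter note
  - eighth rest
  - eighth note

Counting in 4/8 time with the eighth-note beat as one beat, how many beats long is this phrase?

One eighth-note beat = 2 sixteenth notes.
Express everything in sixteenth notes: dotted quarter rest = 6; quarter note = 4; eighth rest = 2; eighth note = 2.
Total: 6 + 4 + 2 + 2 = 14.
14 ÷ 2 = 7 beats.

7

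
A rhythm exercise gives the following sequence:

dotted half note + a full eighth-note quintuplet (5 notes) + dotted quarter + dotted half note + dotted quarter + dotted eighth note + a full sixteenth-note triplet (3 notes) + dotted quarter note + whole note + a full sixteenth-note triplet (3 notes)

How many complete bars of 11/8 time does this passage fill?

One bar of 11/8 = 22 sixteenth notes.
Working in sixteenth notes: dotted half note = 12; a full eighth-note quintuplet (5 notes) (five quintuplet eighths span one half) = 8; dotted quarter = 6; dotted half note = 12; dotted quarter = 6; dotted eighth note = 3; a full sixteenth-note triplet (3 notes) (three triplet sixteenths span one eighth) = 2; dotted quarter note = 6; whole note = 16; a full sixteenth-note triplet (3 notes) (three triplet sixteenths span one eighth) = 2.
Altogether 12 + 8 + 6 + 12 + 6 + 3 + 2 + 6 + 16 + 2 = 73.
73 ÷ 22 = 3 complete bars with 7 left over.

3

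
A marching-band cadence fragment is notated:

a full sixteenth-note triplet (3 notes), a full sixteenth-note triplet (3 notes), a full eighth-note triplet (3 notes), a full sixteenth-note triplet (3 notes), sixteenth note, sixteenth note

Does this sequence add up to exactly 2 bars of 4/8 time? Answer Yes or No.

No

One bar of 4/8 = 8 sixteenth notes, so 2 bars = 16.
Working in sixteenth notes: a full sixteenth-note triplet (3 notes) (three triplet sixteenths span one eighth) = 2; a full sixteenth-note triplet (3 notes) (three triplet sixteenths span one eighth) = 2; a full eighth-note triplet (3 notes) (three triplet eighths span one quarter) = 4; a full sixteenth-note triplet (3 notes) (three triplet sixteenths span one eighth) = 2; sixteenth note = 1; sixteenth note = 1.
Altogether 2 + 2 + 4 + 2 + 1 + 1 = 12.
12 falls short of 16, so the answer is No.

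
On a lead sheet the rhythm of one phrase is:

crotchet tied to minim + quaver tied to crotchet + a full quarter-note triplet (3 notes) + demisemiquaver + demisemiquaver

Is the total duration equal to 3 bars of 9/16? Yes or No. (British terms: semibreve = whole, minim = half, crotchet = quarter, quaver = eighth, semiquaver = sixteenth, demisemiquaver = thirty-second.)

Yes

One bar of 9/16 = 18 thirty-second notes, so 3 bars = 54.
Working in thirty-second notes: crotchet tied to minim (crotchet + minim) = 24; quaver tied to crotchet (quaver + crotchet) = 12; a full quarter-note triplet (3 notes) (three triplet quarters span one half) = 16; demisemiquaver = 1; demisemiquaver = 1.
Sum: 24 + 12 + 16 + 1 + 1 = 54.
54 equals 54, so the answer is Yes.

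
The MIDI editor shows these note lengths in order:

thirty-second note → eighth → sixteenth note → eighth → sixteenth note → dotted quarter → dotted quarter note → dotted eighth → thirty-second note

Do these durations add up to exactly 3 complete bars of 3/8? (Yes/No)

One bar of 3/8 = 12 thirty-second notes, so 3 bars = 36.
Convert each value to thirty-second notes: thirty-second note = 1; eighth = 4; sixteenth note = 2; eighth = 4; sixteenth note = 2; dotted quarter = 12; dotted quarter note = 12; dotted eighth = 6; thirty-second note = 1.
Total: 1 + 4 + 2 + 4 + 2 + 12 + 12 + 6 + 1 = 44.
44 exceeds 36, so the answer is No.

No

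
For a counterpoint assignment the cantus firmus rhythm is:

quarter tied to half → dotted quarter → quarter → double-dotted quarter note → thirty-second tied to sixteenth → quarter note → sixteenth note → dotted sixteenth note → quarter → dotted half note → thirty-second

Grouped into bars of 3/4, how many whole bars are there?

4

One bar of 3/4 = 24 thirty-second notes.
Express everything in thirty-second notes: quarter tied to half (quarter + half) = 24; dotted quarter = 12; quarter = 8; double-dotted quarter note = 14; thirty-second tied to sixteenth (thirty-second + sixteenth) = 3; quarter note = 8; sixteenth note = 2; dotted sixteenth note = 3; quarter = 8; dotted half note = 24; thirty-second = 1.
Sum: 24 + 12 + 8 + 14 + 3 + 8 + 2 + 3 + 8 + 24 + 1 = 107.
107 ÷ 24 = 4 complete bars with 11 left over.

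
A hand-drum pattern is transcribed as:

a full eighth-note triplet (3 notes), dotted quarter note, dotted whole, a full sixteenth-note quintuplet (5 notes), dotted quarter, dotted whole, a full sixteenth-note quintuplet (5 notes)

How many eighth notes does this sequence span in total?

36

Express everything in eighth notes: a full eighth-note triplet (3 notes) (three triplet eighths span one quarter) = 2; dotted quarter note = 3; dotted whole = 12; a full sixteenth-note quintuplet (5 notes) (five quintuplet sixteenths span one quarter) = 2; dotted quarter = 3; dotted whole = 12; a full sixteenth-note quintuplet (5 notes) (five quintuplet sixteenths span one quarter) = 2.
Sum: 2 + 3 + 12 + 2 + 3 + 12 + 2 = 36 eighth notes.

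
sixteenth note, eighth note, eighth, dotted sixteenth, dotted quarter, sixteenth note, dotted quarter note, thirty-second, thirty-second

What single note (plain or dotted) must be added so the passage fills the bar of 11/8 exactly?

dotted sixteenth note

The bar of 11/8 = 44 thirty-second notes.
Each duration in thirty-second notes: sixteenth note = 2; eighth note = 4; eighth = 4; dotted sixteenth = 3; dotted quarter = 12; sixteenth note = 2; dotted quarter note = 12; thirty-second = 1; thirty-second = 1.
Sum: 2 + 4 + 4 + 3 + 12 + 2 + 12 + 1 + 1 = 41.
Remaining: 44 − 41 = 3 thirty-second notes, which is a dotted sixteenth note.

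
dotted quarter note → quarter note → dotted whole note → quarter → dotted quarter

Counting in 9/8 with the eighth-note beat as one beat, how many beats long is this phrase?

22

One eighth-note beat = 2 sixteenth notes.
Convert each value to sixteenth notes: dotted quarter note = 6; quarter note = 4; dotted whole note = 24; quarter = 4; dotted quarter = 6.
Altogether 6 + 4 + 24 + 4 + 6 = 44.
44 ÷ 2 = 22 beats.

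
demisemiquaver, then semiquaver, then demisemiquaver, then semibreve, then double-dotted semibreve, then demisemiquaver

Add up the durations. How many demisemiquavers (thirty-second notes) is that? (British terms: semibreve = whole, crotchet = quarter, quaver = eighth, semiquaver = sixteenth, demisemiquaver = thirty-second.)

93

Convert each value to thirty-second notes: demisemiquaver = 1; semiquaver = 2; demisemiquaver = 1; semibreve = 32; double-dotted semibreve = 56; demisemiquaver = 1.
Altogether 1 + 2 + 1 + 32 + 56 + 1 = 93 thirty-second notes.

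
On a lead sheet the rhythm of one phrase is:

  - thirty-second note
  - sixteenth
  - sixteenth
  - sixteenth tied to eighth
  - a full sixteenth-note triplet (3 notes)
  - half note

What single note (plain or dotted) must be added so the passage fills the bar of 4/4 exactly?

The bar of 4/4 = 32 thirty-second notes.
In thirty-second notes: thirty-second note = 1; sixteenth = 2; sixteenth = 2; sixteenth tied to eighth (sixteenth + eighth) = 6; a full sixteenth-note triplet (3 notes) (three triplet sixteenths span one eighth) = 4; half note = 16.
Altogether 1 + 2 + 2 + 6 + 4 + 16 = 31.
Remaining: 32 − 31 = 1 thirty-second note, which is a thirty-second note.

thirty-second note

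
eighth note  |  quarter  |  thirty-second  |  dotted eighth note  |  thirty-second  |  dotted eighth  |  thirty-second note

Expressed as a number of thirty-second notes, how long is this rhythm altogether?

Express everything in thirty-second notes: eighth note = 4; quarter = 8; thirty-second = 1; dotted eighth note = 6; thirty-second = 1; dotted eighth = 6; thirty-second note = 1.
Total: 4 + 8 + 1 + 6 + 1 + 6 + 1 = 27 thirty-second notes.

27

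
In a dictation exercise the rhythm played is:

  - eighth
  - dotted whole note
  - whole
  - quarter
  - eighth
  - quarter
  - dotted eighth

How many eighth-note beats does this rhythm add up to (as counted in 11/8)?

27.5

One eighth-note beat = 2 sixteenth notes.
Working in sixteenth notes: eighth = 2; dotted whole note = 24; whole = 16; quarter = 4; eighth = 2; quarter = 4; dotted eighth = 3.
Adding: 2 + 24 + 16 + 4 + 2 + 4 + 3 = 55.
55 ÷ 2 = 27.5 beats.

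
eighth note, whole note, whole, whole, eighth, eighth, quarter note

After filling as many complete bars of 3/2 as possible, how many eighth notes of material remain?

One bar of 3/2 = 12 eighth notes.
In eighth notes: eighth note = 1; whole note = 8; whole = 8; whole = 8; eighth = 1; eighth = 1; quarter note = 2.
Sum: 1 + 8 + 8 + 8 + 1 + 1 + 2 = 29.
29 ÷ 12 = 2 complete bars with 5 eighth notes remaining.

5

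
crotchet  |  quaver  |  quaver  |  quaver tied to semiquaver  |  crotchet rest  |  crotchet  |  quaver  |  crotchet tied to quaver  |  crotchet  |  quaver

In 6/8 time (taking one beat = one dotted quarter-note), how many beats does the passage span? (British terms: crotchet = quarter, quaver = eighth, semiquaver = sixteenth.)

One dotted quarter-note beat = 6 sixteenth notes.
Convert each value to sixteenth notes: crotchet = 4; quaver = 2; quaver = 2; quaver tied to semiquaver (quaver + semiquaver) = 3; crotchet rest = 4; crotchet = 4; quaver = 2; crotchet tied to quaver (crotchet + quaver) = 6; crotchet = 4; quaver = 2.
Total: 4 + 2 + 2 + 3 + 4 + 4 + 2 + 6 + 4 + 2 = 33.
33 ÷ 6 = 5.5 beats.

5.5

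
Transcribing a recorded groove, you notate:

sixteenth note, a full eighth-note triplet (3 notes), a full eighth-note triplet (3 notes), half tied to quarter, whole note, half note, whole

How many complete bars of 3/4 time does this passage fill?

One bar of 3/4 = 12 sixteenth notes.
Each duration in sixteenth notes: sixteenth note = 1; a full eighth-note triplet (3 notes) (three triplet eighths span one quarter) = 4; a full eighth-note triplet (3 notes) (three triplet eighths span one quarter) = 4; half tied to quarter (half + quarter) = 12; whole note = 16; half note = 8; whole = 16.
Altogether 1 + 4 + 4 + 12 + 16 + 8 + 16 = 61.
61 ÷ 12 = 5 complete bars with 1 left over.

5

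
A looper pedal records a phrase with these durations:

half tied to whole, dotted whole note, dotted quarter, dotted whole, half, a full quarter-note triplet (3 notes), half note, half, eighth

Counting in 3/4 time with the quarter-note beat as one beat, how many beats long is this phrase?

One quarter-note beat = 2 eighth notes.
Convert each value to eighth notes: half tied to whole (half + whole) = 12; dotted whole note = 12; dotted quarter = 3; dotted whole = 12; half = 4; a full quarter-note triplet (3 notes) (three triplet quarters span one half) = 4; half note = 4; half = 4; eighth = 1.
Total: 12 + 12 + 3 + 12 + 4 + 4 + 4 + 4 + 1 = 56.
56 ÷ 2 = 28 beats.

28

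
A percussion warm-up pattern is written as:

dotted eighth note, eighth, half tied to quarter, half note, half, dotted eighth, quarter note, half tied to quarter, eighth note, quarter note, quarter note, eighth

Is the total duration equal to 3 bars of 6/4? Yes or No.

One bar of 6/4 = 24 sixteenth notes, so 3 bars = 72.
In sixteenth notes: dotted eighth note = 3; eighth = 2; half tied to quarter (half + quarter) = 12; half note = 8; half = 8; dotted eighth = 3; quarter note = 4; half tied to quarter (half + quarter) = 12; eighth note = 2; quarter note = 4; quarter note = 4; eighth = 2.
Adding: 3 + 2 + 12 + 8 + 8 + 3 + 4 + 12 + 2 + 4 + 4 + 2 = 64.
64 falls short of 72, so the answer is No.

No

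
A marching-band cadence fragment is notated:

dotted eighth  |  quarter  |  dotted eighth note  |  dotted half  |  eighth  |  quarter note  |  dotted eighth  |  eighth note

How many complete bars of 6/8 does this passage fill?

2

One bar of 6/8 = 12 sixteenth notes.
Working in sixteenth notes: dotted eighth = 3; quarter = 4; dotted eighth note = 3; dotted half = 12; eighth = 2; quarter note = 4; dotted eighth = 3; eighth note = 2.
Sum: 3 + 4 + 3 + 12 + 2 + 4 + 3 + 2 = 33.
33 ÷ 12 = 2 complete bars with 9 left over.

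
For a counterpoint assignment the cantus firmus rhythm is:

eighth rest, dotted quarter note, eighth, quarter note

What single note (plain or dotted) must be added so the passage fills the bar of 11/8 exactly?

The bar of 11/8 = 11 eighth notes.
Each duration in eighth notes: eighth rest = 1; dotted quarter note = 3; eighth = 1; quarter note = 2.
Total: 1 + 3 + 1 + 2 = 7.
Remaining: 11 − 7 = 4 eighth notes, which is a half note.

half note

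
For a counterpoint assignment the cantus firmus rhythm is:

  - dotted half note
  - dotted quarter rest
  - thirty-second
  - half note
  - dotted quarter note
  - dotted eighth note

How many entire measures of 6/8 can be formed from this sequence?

2

One bar of 6/8 = 24 thirty-second notes.
In thirty-second notes: dotted half note = 24; dotted quarter rest = 12; thirty-second = 1; half note = 16; dotted quarter note = 12; dotted eighth note = 6.
Altogether 24 + 12 + 1 + 16 + 12 + 6 = 71.
71 ÷ 24 = 2 complete bars with 23 left over.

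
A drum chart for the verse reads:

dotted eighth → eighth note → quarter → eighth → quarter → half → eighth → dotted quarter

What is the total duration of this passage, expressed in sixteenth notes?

In sixteenth notes: dotted eighth = 3; eighth note = 2; quarter = 4; eighth = 2; quarter = 4; half = 8; eighth = 2; dotted quarter = 6.
Adding: 3 + 2 + 4 + 2 + 4 + 8 + 2 + 6 = 31 sixteenth notes.

31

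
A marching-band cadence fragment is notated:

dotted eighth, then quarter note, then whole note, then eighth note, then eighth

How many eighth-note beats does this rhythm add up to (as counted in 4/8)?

13.5

One eighth-note beat = 2 sixteenth notes.
Convert each value to sixteenth notes: dotted eighth = 3; quarter note = 4; whole note = 16; eighth note = 2; eighth = 2.
Adding: 3 + 4 + 16 + 2 + 2 = 27.
27 ÷ 2 = 13.5 beats.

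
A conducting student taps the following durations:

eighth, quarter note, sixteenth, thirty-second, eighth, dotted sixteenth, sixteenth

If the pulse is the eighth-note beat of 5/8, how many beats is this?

One eighth-note beat = 4 thirty-second notes.
In thirty-second notes: eighth = 4; quarter note = 8; sixteenth = 2; thirty-second = 1; eighth = 4; dotted sixteenth = 3; sixteenth = 2.
Sum: 4 + 8 + 2 + 1 + 4 + 3 + 2 = 24.
24 ÷ 4 = 6 beats.

6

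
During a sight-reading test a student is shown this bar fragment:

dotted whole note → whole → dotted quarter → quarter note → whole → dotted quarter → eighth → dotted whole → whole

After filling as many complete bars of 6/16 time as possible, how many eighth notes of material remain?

0

One bar of 6/16 = 3 eighth notes.
Working in eighth notes: dotted whole note = 12; whole = 8; dotted quarter = 3; quarter note = 2; whole = 8; dotted quarter = 3; eighth = 1; dotted whole = 12; whole = 8.
Total: 12 + 8 + 3 + 2 + 8 + 3 + 1 + 12 + 8 = 57.
57 ÷ 3 = 19 complete bars with 0 eighth notes remaining.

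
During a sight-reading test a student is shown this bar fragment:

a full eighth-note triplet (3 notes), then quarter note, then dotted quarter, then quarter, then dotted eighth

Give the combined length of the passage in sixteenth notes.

21

Express everything in sixteenth notes: a full eighth-note triplet (3 notes) (three triplet eighths span one quarter) = 4; quarter note = 4; dotted quarter = 6; quarter = 4; dotted eighth = 3.
Adding: 4 + 4 + 6 + 4 + 3 = 21 sixteenth notes.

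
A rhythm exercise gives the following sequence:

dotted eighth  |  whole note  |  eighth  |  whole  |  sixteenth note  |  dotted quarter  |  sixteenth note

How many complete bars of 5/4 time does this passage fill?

One bar of 5/4 = 20 sixteenth notes.
Express everything in sixteenth notes: dotted eighth = 3; whole note = 16; eighth = 2; whole = 16; sixteenth note = 1; dotted quarter = 6; sixteenth note = 1.
Adding: 3 + 16 + 2 + 16 + 1 + 6 + 1 = 45.
45 ÷ 20 = 2 complete bars with 5 left over.

2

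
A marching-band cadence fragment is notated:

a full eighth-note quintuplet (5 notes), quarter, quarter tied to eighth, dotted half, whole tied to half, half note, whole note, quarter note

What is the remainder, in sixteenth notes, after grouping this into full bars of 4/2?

One bar of 4/2 = 16 eighth notes.
In eighth notes: a full eighth-note quintuplet (5 notes) (five quintuplet eighths span one half) = 4; quarter = 2; quarter tied to eighth (quarter + eighth) = 3; dotted half = 6; whole tied to half (whole + half) = 12; half note = 4; whole note = 8; quarter note = 2.
Sum: 4 + 2 + 3 + 6 + 12 + 4 + 8 + 2 = 41.
41 ÷ 16 = 2 complete bars with 9 eighth notes remaining = 18 sixteenth notes.

18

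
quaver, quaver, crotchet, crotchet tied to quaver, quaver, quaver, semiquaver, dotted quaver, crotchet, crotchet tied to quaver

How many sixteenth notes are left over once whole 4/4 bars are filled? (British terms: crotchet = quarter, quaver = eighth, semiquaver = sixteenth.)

0

One bar of 4/4 = 16 sixteenth notes.
Working in sixteenth notes: quaver = 2; quaver = 2; crotchet = 4; crotchet tied to quaver (crotchet + quaver) = 6; quaver = 2; quaver = 2; semiquaver = 1; dotted quaver = 3; crotchet = 4; crotchet tied to quaver (crotchet + quaver) = 6.
Adding: 2 + 2 + 4 + 6 + 2 + 2 + 1 + 3 + 4 + 6 = 32.
32 ÷ 16 = 2 complete bars with 0 sixteenth notes remaining.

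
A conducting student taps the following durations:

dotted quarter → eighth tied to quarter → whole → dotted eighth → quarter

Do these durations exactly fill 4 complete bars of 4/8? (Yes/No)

No

One bar of 4/8 = 8 sixteenth notes, so 4 bars = 32.
In sixteenth notes: dotted quarter = 6; eighth tied to quarter (eighth + quarter) = 6; whole = 16; dotted eighth = 3; quarter = 4.
Altogether 6 + 6 + 16 + 3 + 4 = 35.
35 exceeds 32, so the answer is No.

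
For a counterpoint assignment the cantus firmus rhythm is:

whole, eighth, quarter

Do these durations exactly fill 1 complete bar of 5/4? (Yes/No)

One bar of 5/4 = 10 eighth notes.
Express everything in eighth notes: whole = 8; eighth = 1; quarter = 2.
Sum: 8 + 1 + 2 = 11.
11 exceeds 10, so the answer is No.

No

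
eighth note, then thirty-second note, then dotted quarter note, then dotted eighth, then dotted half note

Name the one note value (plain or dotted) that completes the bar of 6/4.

thirty-second note

The bar of 6/4 = 48 thirty-second notes.
Working in thirty-second notes: eighth note = 4; thirty-second note = 1; dotted quarter note = 12; dotted eighth = 6; dotted half note = 24.
Sum: 4 + 1 + 12 + 6 + 24 = 47.
Remaining: 48 − 47 = 1 thirty-second note, which is a thirty-second note.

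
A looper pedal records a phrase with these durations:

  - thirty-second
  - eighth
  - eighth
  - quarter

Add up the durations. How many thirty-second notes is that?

17

Each duration in thirty-second notes: thirty-second = 1; eighth = 4; eighth = 4; quarter = 8.
Altogether 1 + 4 + 4 + 8 = 17 thirty-second notes.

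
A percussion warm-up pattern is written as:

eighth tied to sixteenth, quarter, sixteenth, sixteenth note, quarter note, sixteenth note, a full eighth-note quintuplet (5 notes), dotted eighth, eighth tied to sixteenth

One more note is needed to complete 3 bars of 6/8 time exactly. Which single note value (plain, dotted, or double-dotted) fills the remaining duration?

half note

3 bars of 6/8 = 36 sixteenth notes.
Convert each value to sixteenth notes: eighth tied to sixteenth (eighth + sixteenth) = 3; quarter = 4; sixteenth = 1; sixteenth note = 1; quarter note = 4; sixteenth note = 1; a full eighth-note quintuplet (5 notes) (five quintuplet eighths span one half) = 8; dotted eighth = 3; eighth tied to sixteenth (eighth + sixteenth) = 3.
Total: 3 + 4 + 1 + 1 + 4 + 1 + 8 + 3 + 3 = 28.
Remaining: 36 − 28 = 8 sixteenth notes, which is a half note.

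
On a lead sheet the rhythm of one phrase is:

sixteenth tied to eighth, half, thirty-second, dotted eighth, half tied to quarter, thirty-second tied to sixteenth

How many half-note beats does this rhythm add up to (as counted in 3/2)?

One half-note beat = 16 thirty-second notes.
Working in thirty-second notes: sixteenth tied to eighth (sixteenth + eighth) = 6; half = 16; thirty-second = 1; dotted eighth = 6; half tied to quarter (half + quarter) = 24; thirty-second tied to sixteenth (thirty-second + sixteenth) = 3.
Adding: 6 + 16 + 1 + 6 + 24 + 3 = 56.
56 ÷ 16 = 3.5 beats.

3.5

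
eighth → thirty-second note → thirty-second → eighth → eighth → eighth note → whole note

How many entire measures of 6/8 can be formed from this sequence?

One bar of 6/8 = 24 thirty-second notes.
In thirty-second notes: eighth = 4; thirty-second note = 1; thirty-second = 1; eighth = 4; eighth = 4; eighth note = 4; whole note = 32.
Total: 4 + 1 + 1 + 4 + 4 + 4 + 32 = 50.
50 ÷ 24 = 2 complete bars with 2 left over.

2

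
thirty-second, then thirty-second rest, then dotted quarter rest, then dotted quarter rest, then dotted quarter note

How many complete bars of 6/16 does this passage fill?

3

One bar of 6/16 = 12 thirty-second notes.
Working in thirty-second notes: thirty-second = 1; thirty-second rest = 1; dotted quarter rest = 12; dotted quarter rest = 12; dotted quarter note = 12.
Total: 1 + 1 + 12 + 12 + 12 = 38.
38 ÷ 12 = 3 complete bars with 2 left over.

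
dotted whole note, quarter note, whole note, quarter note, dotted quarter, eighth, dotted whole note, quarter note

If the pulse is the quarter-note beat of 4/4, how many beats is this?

21

One quarter-note beat = 2 eighth notes.
Express everything in eighth notes: dotted whole note = 12; quarter note = 2; whole note = 8; quarter note = 2; dotted quarter = 3; eighth = 1; dotted whole note = 12; quarter note = 2.
Altogether 12 + 2 + 8 + 2 + 3 + 1 + 12 + 2 = 42.
42 ÷ 2 = 21 beats.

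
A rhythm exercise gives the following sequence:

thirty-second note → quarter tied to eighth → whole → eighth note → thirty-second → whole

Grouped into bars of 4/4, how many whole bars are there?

One bar of 4/4 = 32 thirty-second notes.
Convert each value to thirty-second notes: thirty-second note = 1; quarter tied to eighth (quarter + eighth) = 12; whole = 32; eighth note = 4; thirty-second = 1; whole = 32.
Altogether 1 + 12 + 32 + 4 + 1 + 32 = 82.
82 ÷ 32 = 2 complete bars with 18 left over.

2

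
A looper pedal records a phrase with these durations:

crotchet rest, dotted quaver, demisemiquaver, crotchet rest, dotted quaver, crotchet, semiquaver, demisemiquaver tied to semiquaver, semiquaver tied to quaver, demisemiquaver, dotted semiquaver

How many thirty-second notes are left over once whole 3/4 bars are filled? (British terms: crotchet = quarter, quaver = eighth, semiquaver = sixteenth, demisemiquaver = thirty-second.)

4

One bar of 3/4 = 24 thirty-second notes.
Convert each value to thirty-second notes: crotchet rest = 8; dotted quaver = 6; demisemiquaver = 1; crotchet rest = 8; dotted quaver = 6; crotchet = 8; semiquaver = 2; demisemiquaver tied to semiquaver (demisemiquaver + semiquaver) = 3; semiquaver tied to quaver (semiquaver + quaver) = 6; demisemiquaver = 1; dotted semiquaver = 3.
Sum: 8 + 6 + 1 + 8 + 6 + 8 + 2 + 3 + 6 + 1 + 3 = 52.
52 ÷ 24 = 2 complete bars with 4 thirty-second notes remaining.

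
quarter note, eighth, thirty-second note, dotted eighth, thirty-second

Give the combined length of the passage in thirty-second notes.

Convert each value to thirty-second notes: quarter note = 8; eighth = 4; thirty-second note = 1; dotted eighth = 6; thirty-second = 1.
Total: 8 + 4 + 1 + 6 + 1 = 20 thirty-second notes.

20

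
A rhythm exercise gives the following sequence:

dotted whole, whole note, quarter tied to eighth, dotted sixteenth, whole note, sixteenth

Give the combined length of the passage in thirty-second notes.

Each duration in thirty-second notes: dotted whole = 48; whole note = 32; quarter tied to eighth (quarter + eighth) = 12; dotted sixteenth = 3; whole note = 32; sixteenth = 2.
Adding: 48 + 32 + 12 + 3 + 32 + 2 = 129 thirty-second notes.

129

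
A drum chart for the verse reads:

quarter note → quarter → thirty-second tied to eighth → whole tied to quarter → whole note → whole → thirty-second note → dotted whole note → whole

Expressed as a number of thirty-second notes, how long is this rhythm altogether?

206

Express everything in thirty-second notes: quarter note = 8; quarter = 8; thirty-second tied to eighth (thirty-second + eighth) = 5; whole tied to quarter (whole + quarter) = 40; whole note = 32; whole = 32; thirty-second note = 1; dotted whole note = 48; whole = 32.
Sum: 8 + 8 + 5 + 40 + 32 + 32 + 1 + 48 + 32 = 206 thirty-second notes.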